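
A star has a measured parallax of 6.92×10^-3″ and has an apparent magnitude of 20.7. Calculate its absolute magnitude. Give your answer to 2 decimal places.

d = 1/p = 1/6.92×10^-3″ = 144.5 pc
5 log₁₀(d/10 pc) = 5 log₁₀(144.5) − 5 = 5.799
M = m − 5 log₁₀(d/10) = 20.7 − 5.799 = 14.901

M ≈ 14.90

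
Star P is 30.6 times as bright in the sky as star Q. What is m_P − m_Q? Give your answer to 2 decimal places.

m_P − m_Q ≈ -3.71

Pogson: Δm = −2.5 log₁₀(ratio) = −2.5 log₁₀(30.6) = −2.5 × 1.4857 = -3.714
Star P is brighter, so it has the smaller magnitude: the difference is negative.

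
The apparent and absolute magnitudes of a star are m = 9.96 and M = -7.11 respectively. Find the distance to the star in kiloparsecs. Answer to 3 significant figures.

d ≈ 25.9 kpc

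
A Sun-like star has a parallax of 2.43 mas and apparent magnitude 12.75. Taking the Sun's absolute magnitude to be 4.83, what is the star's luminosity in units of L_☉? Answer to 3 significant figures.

L/L_☉ ≈ 1.15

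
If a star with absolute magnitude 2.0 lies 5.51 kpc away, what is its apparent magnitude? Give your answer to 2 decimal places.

d = 5.51 kpc = 5510 pc
m = M + 5 log₁₀ d − 5 = 2.0 + 5·3.7412 − 5 = 15.706

m ≈ 15.71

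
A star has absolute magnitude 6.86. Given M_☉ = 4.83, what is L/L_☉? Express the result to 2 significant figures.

L/L_☉ ≈ 0.15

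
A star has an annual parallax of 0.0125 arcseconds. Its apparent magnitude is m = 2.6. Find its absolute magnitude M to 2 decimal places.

M ≈ -1.92

d = 1/p = 1/0.0125″ = 80.00 pc
5 log₁₀(d/10 pc) = 5 log₁₀(80.00) − 5 = 4.515
M = m − 5 log₁₀(d/10) = 2.6 − 4.515 = -1.915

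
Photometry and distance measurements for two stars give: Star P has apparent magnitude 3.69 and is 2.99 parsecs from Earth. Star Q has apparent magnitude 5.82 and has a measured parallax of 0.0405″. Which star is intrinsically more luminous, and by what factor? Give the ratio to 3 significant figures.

Star Q is more luminous, by a factor of 9.59.

Star P: M = m − 5 log₁₀ d + 5 = 3.69 − 5·0.4757 + 5 = 6.312
Star Q: d = 1/p = 1/0.0405″ = 24.69 pc
Star Q: M = m − 5 log₁₀ d + 5 = 5.82 − 5·1.3925 + 5 = 3.857
ΔM = M_P − M_Q = 6.312 − (3.857) = 2.454; smaller M is more luminous → Star Q.
L ratio = 10^(0.4 |ΔM|) = 10^0.982 = 9.588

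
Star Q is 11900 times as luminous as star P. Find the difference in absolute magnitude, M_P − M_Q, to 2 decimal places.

M_P − M_Q ≈ 10.19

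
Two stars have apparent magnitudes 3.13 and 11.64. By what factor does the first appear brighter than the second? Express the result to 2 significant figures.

2500

Δm = 3.13 − (11.64) = -8.51
Flux ratio = 10^(−0.4 Δm) = 10^(−0.4 × -8.51) = 10^3.404 = 2535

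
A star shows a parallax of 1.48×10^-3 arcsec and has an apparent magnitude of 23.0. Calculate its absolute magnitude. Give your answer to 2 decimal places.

d = 1/p = 1/1.48×10^-3″ = 675.7 pc
5 log₁₀(d/10 pc) = 5 log₁₀(675.7) − 5 = 9.149
M = m − 5 log₁₀(d/10) = 23.0 − 9.149 = 13.851

M ≈ 13.85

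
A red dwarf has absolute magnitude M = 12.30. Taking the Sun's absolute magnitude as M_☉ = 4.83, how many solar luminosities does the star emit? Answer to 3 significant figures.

L/L_☉ ≈ 1.03×10^-3

M − M_☉ = 12.30 − 4.83 = 7.470
L/L_☉ = 10^(−0.4 (M − M_☉)) = 10^-2.988 = 1.028×10^-3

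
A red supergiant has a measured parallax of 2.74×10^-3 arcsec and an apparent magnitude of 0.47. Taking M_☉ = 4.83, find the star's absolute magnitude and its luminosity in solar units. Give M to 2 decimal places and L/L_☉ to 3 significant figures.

d = 1/p = 1/2.74×10^-3″ = 365.0 pc
M = m − 5 log₁₀ d + 5 = 0.47 − 5·2.5622 + 5 = -7.341
M − M_☉ = -7.341 − 4.83 = -12.171
L/L_☉ = 10^(−0.4 × -12.171) = 73880

M ≈ -7.34; L/L_☉ ≈ 73900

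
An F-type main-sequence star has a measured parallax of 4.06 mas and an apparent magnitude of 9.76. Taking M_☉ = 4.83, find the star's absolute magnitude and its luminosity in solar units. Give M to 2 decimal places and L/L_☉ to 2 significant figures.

M ≈ 2.80; L/L_☉ ≈ 6.5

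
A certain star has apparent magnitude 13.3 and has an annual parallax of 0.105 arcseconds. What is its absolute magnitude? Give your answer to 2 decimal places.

M ≈ 13.41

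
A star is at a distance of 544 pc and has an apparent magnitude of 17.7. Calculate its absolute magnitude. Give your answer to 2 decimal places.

5 log₁₀(d/10 pc) = 5 log₁₀(544.0) − 5 = 8.678
M = m − 5 log₁₀(d/10) = 17.7 − 8.678 = 9.022

M ≈ 9.02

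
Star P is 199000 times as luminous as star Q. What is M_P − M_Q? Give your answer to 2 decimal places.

M_P − M_Q ≈ -13.25

Pogson: ΔM = −2.5 log₁₀(ratio) = −2.5 log₁₀(199000) = −2.5 × 5.2989 = -13.247
Star P is brighter, so it has the smaller magnitude: the difference is negative.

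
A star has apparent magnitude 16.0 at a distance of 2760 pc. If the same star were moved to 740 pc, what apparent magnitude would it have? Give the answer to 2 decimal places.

m ≈ 13.14

Flux ∝ 1/d², so Δm = 5 log₁₀(d₂/d₁) = 5 log₁₀(740/2760) = -2.858
m₂ = m₁ + Δm = 16.0 + (-2.858) = 13.142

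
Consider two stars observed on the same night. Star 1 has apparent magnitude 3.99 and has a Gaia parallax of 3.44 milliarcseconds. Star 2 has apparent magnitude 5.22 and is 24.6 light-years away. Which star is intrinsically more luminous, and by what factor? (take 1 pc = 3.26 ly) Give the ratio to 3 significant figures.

Star 1 is more luminous, by a factor of 4610.

Star 1: p = 3.44 mas = 3.44×10^-3″ → d = 1/p = 290.7 pc
Star 1: M = m − 5 log₁₀ d + 5 = 3.99 − 5·2.4634 + 5 = -3.327
Star 2: d = 24.6 ly / 3.26 = 7.546 pc
Star 2: M = m − 5 log₁₀ d + 5 = 5.22 − 5·0.8777 + 5 = 5.831
ΔM = M_1 − M_2 = -3.327 − (5.831) = -9.159; smaller M is more luminous → Star 1.
L ratio = 10^(0.4 |ΔM|) = 10^3.663 = 4607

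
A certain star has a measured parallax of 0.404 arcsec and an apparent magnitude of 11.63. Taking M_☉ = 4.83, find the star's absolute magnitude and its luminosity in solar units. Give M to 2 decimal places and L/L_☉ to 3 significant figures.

d = 1/p = 1/0.404″ = 2.475 pc
M = m − 5 log₁₀ d + 5 = 11.63 − 5·0.3936 + 5 = 14.662
M − M_☉ = 14.662 − 4.83 = 9.832
L/L_☉ = 10^(−0.4 × 9.832) = 1.167×10^-4

M ≈ 14.66; L/L_☉ ≈ 1.17×10^-4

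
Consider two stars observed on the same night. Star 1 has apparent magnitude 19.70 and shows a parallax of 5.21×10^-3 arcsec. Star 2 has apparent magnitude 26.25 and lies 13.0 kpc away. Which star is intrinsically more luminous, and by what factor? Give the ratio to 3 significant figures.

Star 2 is more luminous, by a factor of 11.0.

Star 1: d = 1/p = 1/5.21×10^-3″ = 191.9 pc
Star 1: M = m − 5 log₁₀ d + 5 = 19.70 − 5·2.2832 + 5 = 13.284
Star 2: d = 13.0 kpc = 13000 pc
Star 2: M = m − 5 log₁₀ d + 5 = 26.25 − 5·4.1139 + 5 = 10.680
ΔM = M_1 − M_2 = 13.284 − (10.680) = 2.604; smaller M is more luminous → Star 2.
L ratio = 10^(0.4 |ΔM|) = 10^1.042 = 11.00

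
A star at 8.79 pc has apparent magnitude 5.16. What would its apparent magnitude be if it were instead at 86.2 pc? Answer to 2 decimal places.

m ≈ 10.12

Flux ∝ 1/d², so Δm = 5 log₁₀(d₂/d₁) = 5 log₁₀(86.2/8.79) = 4.958
m₂ = m₁ + Δm = 5.16 + (4.958) = 10.118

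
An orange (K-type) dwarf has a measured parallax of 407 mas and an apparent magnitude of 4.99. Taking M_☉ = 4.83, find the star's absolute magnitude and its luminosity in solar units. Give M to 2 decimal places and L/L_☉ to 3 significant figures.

M ≈ 8.04; L/L_☉ ≈ 0.0521

d = 1/p = 1000/407 mas = 2.457 pc
M = m − 5 log₁₀ d + 5 = 4.99 − 5·0.3904 + 5 = 8.038
M − M_☉ = 8.038 − 4.83 = 3.208
L/L_☉ = 10^(−0.4 × 3.208) = 0.05210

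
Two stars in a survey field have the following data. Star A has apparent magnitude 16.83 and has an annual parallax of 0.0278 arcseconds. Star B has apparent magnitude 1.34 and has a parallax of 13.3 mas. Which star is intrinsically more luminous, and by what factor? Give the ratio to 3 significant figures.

Star A: d = 1/p = 1/0.0278″ = 35.97 pc
Star A: M = m − 5 log₁₀ d + 5 = 16.83 − 5·1.5560 + 5 = 14.050
Star B: p = 13.3 mas = 0.0133″ → d = 1/p = 75.19 pc
Star B: M = m − 5 log₁₀ d + 5 = 1.34 − 5·1.8761 + 5 = -3.041
ΔM = M_A − M_B = 14.050 − (-3.041) = 17.091; smaller M is more luminous → Star B.
L ratio = 10^(0.4 |ΔM|) = 10^6.836 = 6.861×10^6

Star B is more luminous, by a factor of 6.86×10^6.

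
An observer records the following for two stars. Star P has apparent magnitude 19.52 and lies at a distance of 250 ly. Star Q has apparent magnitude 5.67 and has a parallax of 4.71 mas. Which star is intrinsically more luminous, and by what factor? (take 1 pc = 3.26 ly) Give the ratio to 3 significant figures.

Star Q is more luminous, by a factor of 2.66×10^6.

Star P: d = 250 ly / 3.26 = 76.69 pc
Star P: M = m − 5 log₁₀ d + 5 = 19.52 − 5·1.8847 + 5 = 15.096
Star Q: p = 4.71 mas = 4.71×10^-3″ → d = 1/p = 212.3 pc
Star Q: M = m − 5 log₁₀ d + 5 = 5.67 − 5·2.3270 + 5 = -0.965
ΔM = M_P − M_Q = 15.096 − (-0.965) = 16.061; smaller M is more luminous → Star Q.
L ratio = 10^(0.4 |ΔM|) = 10^6.425 = 2.658×10^6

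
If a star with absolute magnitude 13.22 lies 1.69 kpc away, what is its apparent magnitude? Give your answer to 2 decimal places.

d = 1.69 kpc = 1690 pc
m = M + 5 log₁₀ d − 5 = 13.22 + 5·3.2279 − 5 = 24.359

m ≈ 24.36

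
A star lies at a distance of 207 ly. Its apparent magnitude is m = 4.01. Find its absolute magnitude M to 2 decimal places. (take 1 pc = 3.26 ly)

M ≈ -0.00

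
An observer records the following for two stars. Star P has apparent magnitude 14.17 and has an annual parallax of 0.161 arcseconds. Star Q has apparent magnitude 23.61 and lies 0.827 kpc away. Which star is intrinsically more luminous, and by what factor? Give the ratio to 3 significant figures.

Star P: d = 1/p = 1/0.161″ = 6.211 pc
Star P: M = m − 5 log₁₀ d + 5 = 14.17 − 5·0.7932 + 5 = 15.204
Star Q: d = 0.827 kpc = 827.0 pc
Star Q: M = m − 5 log₁₀ d + 5 = 23.61 − 5·2.9175 + 5 = 14.022
ΔM = M_P − M_Q = 15.204 − (14.022) = 1.182; smaller M is more luminous → Star Q.
L ratio = 10^(0.4 |ΔM|) = 10^0.473 = 2.969

Star Q is more luminous, by a factor of 2.97.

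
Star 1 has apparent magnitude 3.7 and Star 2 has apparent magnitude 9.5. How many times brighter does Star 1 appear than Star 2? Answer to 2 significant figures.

210

Δm = 3.7 − (9.5) = -5.8
Flux ratio = 10^(−0.4 Δm) = 10^(−0.4 × -5.8) = 10^2.320 = 208.9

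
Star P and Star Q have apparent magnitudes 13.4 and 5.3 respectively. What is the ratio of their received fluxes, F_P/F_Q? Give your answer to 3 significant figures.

F_P/F_Q ≈ 5.75×10^-4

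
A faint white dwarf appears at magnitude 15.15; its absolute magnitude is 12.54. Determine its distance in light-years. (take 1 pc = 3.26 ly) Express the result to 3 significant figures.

Distance modulus: m − M = 15.15 − (12.54) = 2.610
m − M = 5 log₁₀ d − 5
log₁₀ d = (m − M)/5 + 1 = 1.5220
d = 10^1.5220 = 33.27 pc
= 108.4 ly

d ≈ 108 ly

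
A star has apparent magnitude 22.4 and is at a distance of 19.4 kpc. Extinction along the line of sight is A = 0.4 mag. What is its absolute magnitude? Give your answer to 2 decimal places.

M ≈ 5.56

d = 19.4 kpc = 19400 pc
5 log₁₀(d/10 pc) = 5 log₁₀(19400) − 5 = 16.439
M = m − 5 log₁₀(d/10) − A = 22.4 − 16.439 − 0.4 = 5.561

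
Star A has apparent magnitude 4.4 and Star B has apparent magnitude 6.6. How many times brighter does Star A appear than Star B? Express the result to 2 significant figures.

7.6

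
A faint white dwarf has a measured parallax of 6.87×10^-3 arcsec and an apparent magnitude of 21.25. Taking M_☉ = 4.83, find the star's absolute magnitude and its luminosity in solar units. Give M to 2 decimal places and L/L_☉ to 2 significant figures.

d = 1/p = 1/6.87×10^-3″ = 145.6 pc
M = m − 5 log₁₀ d + 5 = 21.25 − 5·2.1630 + 5 = 15.435
M − M_☉ = 15.435 − 4.83 = 10.605
L/L_☉ = 10^(−0.4 × 10.605) = 5.729×10^-5

M ≈ 15.43; L/L_☉ ≈ 5.7×10^-5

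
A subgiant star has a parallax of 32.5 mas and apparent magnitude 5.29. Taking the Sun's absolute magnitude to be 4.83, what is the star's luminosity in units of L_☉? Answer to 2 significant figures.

L/L_☉ ≈ 6.2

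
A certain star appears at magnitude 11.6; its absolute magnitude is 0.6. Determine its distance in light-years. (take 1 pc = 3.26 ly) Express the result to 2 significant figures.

d ≈ 5200 ly

Distance modulus: m − M = 11.6 − (0.6) = 11.000
m − M = 5 log₁₀ d − 5
log₁₀ d = (m − M)/5 + 1 = 3.2000
d = 10^3.2000 = 1585 pc
= 5167 ly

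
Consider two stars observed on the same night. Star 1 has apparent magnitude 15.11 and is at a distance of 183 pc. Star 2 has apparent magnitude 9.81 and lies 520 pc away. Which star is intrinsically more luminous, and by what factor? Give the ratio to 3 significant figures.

Star 2 is more luminous, by a factor of 1060.

Star 1: M = m − 5 log₁₀ d + 5 = 15.11 − 5·2.2625 + 5 = 8.798
Star 2: M = m − 5 log₁₀ d + 5 = 9.81 − 5·2.7160 + 5 = 1.230
ΔM = M_1 − M_2 = 8.798 − (1.230) = 7.568; smaller M is more luminous → Star 2.
L ratio = 10^(0.4 |ΔM|) = 10^3.027 = 1064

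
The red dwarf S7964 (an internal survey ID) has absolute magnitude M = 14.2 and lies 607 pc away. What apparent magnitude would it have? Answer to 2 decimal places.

m = M + 5 log₁₀ d − 5 = 14.2 + 5·2.7832 − 5 = 23.116

m ≈ 23.12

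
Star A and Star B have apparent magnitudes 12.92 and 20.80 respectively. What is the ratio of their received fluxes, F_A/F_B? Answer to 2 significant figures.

F_A/F_B ≈ 1400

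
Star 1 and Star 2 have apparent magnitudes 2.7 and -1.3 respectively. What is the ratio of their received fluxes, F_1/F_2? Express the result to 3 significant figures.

F_1/F_2 ≈ 0.0251

Magnitude difference = 4.0
Flux ratio = 10^(−0.4 Δm) = 10^(−0.4 × 4.0) = 10^-1.600 = 0.02512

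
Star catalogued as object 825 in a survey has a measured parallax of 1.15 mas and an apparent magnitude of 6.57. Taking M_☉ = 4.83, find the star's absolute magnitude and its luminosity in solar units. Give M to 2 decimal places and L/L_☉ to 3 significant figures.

M ≈ -3.13; L/L_☉ ≈ 1520

d = 1/p = 1000/1.15 mas = 869.6 pc
M = m − 5 log₁₀ d + 5 = 6.57 − 5·2.9393 + 5 = -3.127
M − M_☉ = -3.127 − 4.83 = -7.957
L/L_☉ = 10^(−0.4 × -7.957) = 1523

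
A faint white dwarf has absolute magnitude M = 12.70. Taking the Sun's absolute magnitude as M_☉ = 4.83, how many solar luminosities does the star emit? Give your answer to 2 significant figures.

M − M_☉ = 12.70 − 4.83 = 7.870
L/L_☉ = 10^(−0.4 (M − M_☉)) = 10^-3.148 = 7.112×10^-4

L/L_☉ ≈ 7.1×10^-4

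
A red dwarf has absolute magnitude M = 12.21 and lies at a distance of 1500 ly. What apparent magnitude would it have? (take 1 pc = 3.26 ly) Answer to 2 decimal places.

m ≈ 20.52

d = 1500 ly / 3.26 = 460.1 pc
m = M + 5 log₁₀ d − 5 = 12.21 + 5·2.6629 − 5 = 20.524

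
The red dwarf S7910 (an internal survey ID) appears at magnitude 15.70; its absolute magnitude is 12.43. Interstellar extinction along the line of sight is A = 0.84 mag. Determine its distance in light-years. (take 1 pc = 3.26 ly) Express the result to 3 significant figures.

m − M = 5 log₁₀(d/10 pc) + A  ⇒  15.70 − (12.43) − 0.84 = 5 log₁₀(d/10)
2.430 = 5 log₁₀(d/10)
log₁₀ d = (m − M − A)/5 + 1 = 1.4860
d = 10^1.4860 = 30.62 pc
= 99.82 ly

d ≈ 99.8 ly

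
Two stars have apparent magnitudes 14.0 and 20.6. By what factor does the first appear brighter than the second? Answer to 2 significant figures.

Δm = 14.0 − (20.6) = -6.6
Flux ratio = 10^(−0.4 Δm) = 10^(−0.4 × -6.6) = 10^2.640 = 436.5

440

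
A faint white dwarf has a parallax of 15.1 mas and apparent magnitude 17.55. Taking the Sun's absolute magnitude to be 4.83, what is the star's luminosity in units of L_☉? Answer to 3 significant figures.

L/L_☉ ≈ 3.58×10^-4

d = 1/p = 1000/15.1 mas = 66.23 pc
M = m − 5 log₁₀ d + 5 = 17.55 − 5·1.8210 + 5 = 13.445
M − M_☉ = 13.445 − 4.83 = 8.615
L/L_☉ = 10^(−0.4 × 8.615) = 3.581×10^-4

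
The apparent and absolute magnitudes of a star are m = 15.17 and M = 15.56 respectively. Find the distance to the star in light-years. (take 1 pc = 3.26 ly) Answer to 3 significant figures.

μ = m − M = -0.390
m − M = 5 log₁₀ d − 5
log₁₀ d = (m − M)/5 + 1 = 0.9220
d = 10^0.9220 = 8.356 pc
= 27.24 ly

d ≈ 27.2 ly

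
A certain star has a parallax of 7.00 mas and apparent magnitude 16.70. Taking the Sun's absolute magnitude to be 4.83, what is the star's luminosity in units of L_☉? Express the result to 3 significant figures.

L/L_☉ ≈ 3.65×10^-3

d = 1/p = 1000/7.00 mas = 142.9 pc
M = m − 5 log₁₀ d + 5 = 16.70 − 5·2.1549 + 5 = 10.925
M − M_☉ = 10.925 − 4.83 = 6.095
L/L_☉ = 10^(−0.4 × 6.095) = 3.646×10^-3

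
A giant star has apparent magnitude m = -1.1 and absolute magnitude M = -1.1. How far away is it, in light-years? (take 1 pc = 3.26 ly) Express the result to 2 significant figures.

μ = m − M = 0.000
m − M = 5 log₁₀ d − 5
log₁₀ d = (m − M)/5 + 1 = 1.0000
d = 10^1.0000 = 10.00 pc
= 32.60 ly

d ≈ 33 ly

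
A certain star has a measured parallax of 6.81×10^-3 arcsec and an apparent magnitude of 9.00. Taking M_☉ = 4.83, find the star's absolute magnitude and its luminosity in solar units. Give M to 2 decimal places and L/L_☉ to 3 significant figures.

M ≈ 3.17; L/L_☉ ≈ 4.63

d = 1/p = 1/6.81×10^-3″ = 146.8 pc
M = m − 5 log₁₀ d + 5 = 9.00 − 5·2.1669 + 5 = 3.166
M − M_☉ = 3.166 − 4.83 = -1.664
L/L_☉ = 10^(−0.4 × -1.664) = 4.631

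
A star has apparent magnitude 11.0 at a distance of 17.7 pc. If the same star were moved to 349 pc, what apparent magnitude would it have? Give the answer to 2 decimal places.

Flux ∝ 1/d², so Δm = 5 log₁₀(d₂/d₁) = 5 log₁₀(349/17.7) = 6.474
m₂ = m₁ + Δm = 11.0 + (6.474) = 17.474

m ≈ 17.47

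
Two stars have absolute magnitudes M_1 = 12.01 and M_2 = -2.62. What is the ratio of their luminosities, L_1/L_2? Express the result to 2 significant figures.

L_1/L_2 ≈ 1.4×10^-6

ΔM = M_1 − M_2 = 14.63
L_1/L_2 = 10^(−0.4 ΔM) = 10^-5.852 = 1.406×10^-6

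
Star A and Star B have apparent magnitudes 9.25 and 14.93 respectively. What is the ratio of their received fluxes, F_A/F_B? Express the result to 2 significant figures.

F_A/F_B ≈ 190

Magnitude difference = -5.68
Flux ratio = 10^(−0.4 Δm) = 10^(−0.4 × -5.68) = 10^2.272 = 187.1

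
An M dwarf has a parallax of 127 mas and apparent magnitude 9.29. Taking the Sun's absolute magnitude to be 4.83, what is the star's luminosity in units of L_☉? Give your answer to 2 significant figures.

L/L_☉ ≈ 0.010

d = 1/p = 1000/127 mas = 7.874 pc
M = m − 5 log₁₀ d + 5 = 9.29 − 5·0.8962 + 5 = 9.809
M − M_☉ = 9.809 − 4.83 = 4.979
L/L_☉ = 10^(−0.4 × 4.979) = 0.01020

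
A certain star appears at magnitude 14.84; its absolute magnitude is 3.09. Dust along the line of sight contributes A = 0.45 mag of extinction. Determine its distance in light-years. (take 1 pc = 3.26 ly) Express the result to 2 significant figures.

d ≈ 5900 ly

m − M = 5 log₁₀(d/10 pc) + A  ⇒  14.84 − (3.09) − 0.45 = 5 log₁₀(d/10)
11.300 = 5 log₁₀(d/10)
log₁₀ d = (m − M − A)/5 + 1 = 3.2600
d = 10^3.2600 = 1820 pc
= 5932 ly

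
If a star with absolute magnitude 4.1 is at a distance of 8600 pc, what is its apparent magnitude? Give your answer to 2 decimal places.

m = M + 5 log₁₀ d − 5 = 4.1 + 5·3.9345 − 5 = 18.772

m ≈ 18.77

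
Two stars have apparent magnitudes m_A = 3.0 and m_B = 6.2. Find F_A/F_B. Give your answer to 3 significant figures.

Δm = 3.0 − (6.2) = -3.2
Flux ratio = 10^(−0.4 Δm) = 10^(−0.4 × -3.2) = 10^1.280 = 19.05

F_A/F_B ≈ 19.1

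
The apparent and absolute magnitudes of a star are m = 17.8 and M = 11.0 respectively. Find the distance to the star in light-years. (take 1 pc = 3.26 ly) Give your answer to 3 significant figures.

d ≈ 747 ly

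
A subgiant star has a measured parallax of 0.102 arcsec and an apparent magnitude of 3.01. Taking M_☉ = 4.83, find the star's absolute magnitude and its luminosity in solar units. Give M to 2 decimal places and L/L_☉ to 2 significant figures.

d = 1/p = 1/0.102″ = 9.804 pc
M = m − 5 log₁₀ d + 5 = 3.01 − 5·0.9914 + 5 = 3.053
M − M_☉ = 3.053 − 4.83 = -1.777
L/L_☉ = 10^(−0.4 × -1.777) = 5.138

M ≈ 3.05; L/L_☉ ≈ 5.1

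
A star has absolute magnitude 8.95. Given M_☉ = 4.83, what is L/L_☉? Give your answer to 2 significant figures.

M − M_☉ = 8.95 − 4.83 = 4.120
L/L_☉ = 10^(−0.4 (M − M_☉)) = 10^-1.648 = 0.02249

L/L_☉ ≈ 0.022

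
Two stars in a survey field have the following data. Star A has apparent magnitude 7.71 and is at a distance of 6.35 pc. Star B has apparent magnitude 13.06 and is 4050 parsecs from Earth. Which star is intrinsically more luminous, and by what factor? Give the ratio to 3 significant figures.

Star B is more luminous, by a factor of 2950.

Star A: M = m − 5 log₁₀ d + 5 = 7.71 − 5·0.8028 + 5 = 8.696
Star B: M = m − 5 log₁₀ d + 5 = 13.06 − 5·3.6075 + 5 = 0.023
ΔM = M_A − M_B = 8.696 − (0.023) = 8.673; smaller M is more luminous → Star B.
L ratio = 10^(0.4 |ΔM|) = 10^3.469 = 2947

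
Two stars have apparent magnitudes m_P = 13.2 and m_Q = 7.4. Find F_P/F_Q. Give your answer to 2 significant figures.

F_P/F_Q ≈ 4.8×10^-3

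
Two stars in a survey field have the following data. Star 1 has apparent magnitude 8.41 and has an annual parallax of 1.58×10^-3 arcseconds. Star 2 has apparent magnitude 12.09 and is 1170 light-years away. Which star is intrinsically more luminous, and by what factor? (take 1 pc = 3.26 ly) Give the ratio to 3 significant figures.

Star 1 is more luminous, by a factor of 92.2.

Star 1: d = 1/p = 1/1.58×10^-3″ = 632.9 pc
Star 1: M = m − 5 log₁₀ d + 5 = 8.41 − 5·2.8013 + 5 = -0.597
Star 2: d = 1170 ly / 3.26 = 358.9 pc
Star 2: M = m − 5 log₁₀ d + 5 = 12.09 − 5·2.5550 + 5 = 4.315
ΔM = M_1 − M_2 = -0.597 − (4.315) = -4.912; smaller M is more luminous → Star 1.
L ratio = 10^(0.4 |ΔM|) = 10^1.965 = 92.20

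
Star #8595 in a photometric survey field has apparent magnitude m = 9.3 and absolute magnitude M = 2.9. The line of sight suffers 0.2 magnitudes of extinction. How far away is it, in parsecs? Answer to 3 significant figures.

d ≈ 174 pc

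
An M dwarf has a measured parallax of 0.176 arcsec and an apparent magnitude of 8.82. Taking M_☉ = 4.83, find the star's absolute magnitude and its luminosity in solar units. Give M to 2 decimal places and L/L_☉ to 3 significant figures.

d = 1/p = 1/0.176″ = 5.682 pc
M = m − 5 log₁₀ d + 5 = 8.82 − 5·0.7545 + 5 = 10.048
M − M_☉ = 10.048 − 4.83 = 5.218
L/L_☉ = 10^(−0.4 × 5.218) = 8.184×10^-3

M ≈ 10.05; L/L_☉ ≈ 8.18×10^-3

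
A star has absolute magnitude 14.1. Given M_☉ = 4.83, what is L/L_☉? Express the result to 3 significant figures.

M − M_☉ = 14.1 − 4.83 = 9.270
L/L_☉ = 10^(−0.4 (M − M_☉)) = 10^-3.708 = 1.959×10^-4

L/L_☉ ≈ 1.96×10^-4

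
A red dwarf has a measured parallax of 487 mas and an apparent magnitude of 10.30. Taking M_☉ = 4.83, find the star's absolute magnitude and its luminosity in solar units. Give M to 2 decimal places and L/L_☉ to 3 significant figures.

M ≈ 13.74; L/L_☉ ≈ 2.73×10^-4

d = 1/p = 1000/487 mas = 2.053 pc
M = m − 5 log₁₀ d + 5 = 10.30 − 5·0.3125 + 5 = 13.738
M − M_☉ = 13.738 − 4.83 = 8.908
L/L_☉ = 10^(−0.4 × 8.908) = 2.735×10^-4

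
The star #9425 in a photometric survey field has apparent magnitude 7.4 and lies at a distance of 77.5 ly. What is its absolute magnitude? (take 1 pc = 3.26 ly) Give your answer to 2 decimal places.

d = 77.5 ly / 3.26 = 23.77 pc
5 log₁₀(d/10 pc) = 5 log₁₀(23.77) − 5 = 1.880
M = m − 5 log₁₀(d/10) = 7.4 − 1.880 = 5.520

M ≈ 5.52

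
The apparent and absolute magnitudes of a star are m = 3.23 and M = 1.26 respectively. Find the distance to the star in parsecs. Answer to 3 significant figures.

μ = m − M = 1.970
m − M = 5 log₁₀ d − 5
log₁₀ d = (m − M)/5 + 1 = 1.3940
d = 10^1.3940 = 24.77 pc

d ≈ 24.8 pc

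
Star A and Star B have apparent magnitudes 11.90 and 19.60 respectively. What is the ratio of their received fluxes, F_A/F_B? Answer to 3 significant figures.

Δm = 11.90 − (19.60) = -7.70
Flux ratio = 10^(−0.4 Δm) = 10^(−0.4 × -7.70) = 10^3.080 = 1202

F_A/F_B ≈ 1200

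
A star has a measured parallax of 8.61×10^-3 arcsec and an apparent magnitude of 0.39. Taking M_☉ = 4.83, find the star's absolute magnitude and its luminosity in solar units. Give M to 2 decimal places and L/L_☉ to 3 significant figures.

M ≈ -4.93; L/L_☉ ≈ 8050

d = 1/p = 1/8.61×10^-3″ = 116.1 pc
M = m − 5 log₁₀ d + 5 = 0.39 − 5·2.0650 + 5 = -4.935
M − M_☉ = -4.935 − 4.83 = -9.765
L/L_☉ = 10^(−0.4 × -9.765) = 8054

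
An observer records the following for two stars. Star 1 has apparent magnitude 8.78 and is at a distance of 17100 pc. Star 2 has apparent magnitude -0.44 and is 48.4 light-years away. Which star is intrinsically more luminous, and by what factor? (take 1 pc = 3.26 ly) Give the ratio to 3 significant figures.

Star 1: M = m − 5 log₁₀ d + 5 = 8.78 − 5·4.2330 + 5 = -7.385
Star 2: d = 48.4 ly / 3.26 = 14.85 pc
Star 2: M = m − 5 log₁₀ d + 5 = -0.44 − 5·1.1716 + 5 = -1.298
ΔM = M_1 − M_2 = -7.385 − (-1.298) = -6.087; smaller M is more luminous → Star 1.
L ratio = 10^(0.4 |ΔM|) = 10^2.435 = 272.1

Star 1 is more luminous, by a factor of 272.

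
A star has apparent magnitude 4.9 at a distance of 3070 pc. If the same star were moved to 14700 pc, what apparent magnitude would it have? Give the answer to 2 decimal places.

m ≈ 8.30

Flux ∝ 1/d², so Δm = 5 log₁₀(d₂/d₁) = 5 log₁₀(14700/3070) = 3.401
m₂ = m₁ + Δm = 4.9 + (3.401) = 8.301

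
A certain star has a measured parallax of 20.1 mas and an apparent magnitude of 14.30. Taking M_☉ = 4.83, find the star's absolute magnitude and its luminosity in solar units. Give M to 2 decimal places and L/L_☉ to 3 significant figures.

M ≈ 10.82; L/L_☉ ≈ 4.03×10^-3

d = 1/p = 1000/20.1 mas = 49.75 pc
M = m − 5 log₁₀ d + 5 = 14.30 − 5·1.6968 + 5 = 10.816
M − M_☉ = 10.816 − 4.83 = 5.986
L/L_☉ = 10^(−0.4 × 5.986) = 4.033×10^-3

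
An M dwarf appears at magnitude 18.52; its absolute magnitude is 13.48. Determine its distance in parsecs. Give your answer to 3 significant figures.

d ≈ 102 pc

μ = m − M = 5.040
m − M = 5 log₁₀ d − 5
log₁₀ d = (m − M)/5 + 1 = 2.0080
d = 10^2.0080 = 101.9 pc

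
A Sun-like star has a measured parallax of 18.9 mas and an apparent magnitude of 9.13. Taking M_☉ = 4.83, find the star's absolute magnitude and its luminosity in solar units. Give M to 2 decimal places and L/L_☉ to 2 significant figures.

d = 1/p = 1000/18.9 mas = 52.91 pc
M = m − 5 log₁₀ d + 5 = 9.13 − 5·1.7235 + 5 = 5.512
M − M_☉ = 5.512 − 4.83 = 0.682
L/L_☉ = 10^(−0.4 × 0.682) = 0.5334

M ≈ 5.51; L/L_☉ ≈ 0.53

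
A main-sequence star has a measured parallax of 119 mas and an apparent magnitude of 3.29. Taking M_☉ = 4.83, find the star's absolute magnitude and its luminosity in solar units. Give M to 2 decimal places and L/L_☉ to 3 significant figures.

M ≈ 3.67; L/L_☉ ≈ 2.92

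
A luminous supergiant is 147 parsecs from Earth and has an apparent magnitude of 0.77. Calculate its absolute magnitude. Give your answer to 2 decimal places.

M ≈ -5.07

5 log₁₀(d/10 pc) = 5 log₁₀(147.0) − 5 = 5.837
M = m − 5 log₁₀(d/10) = 0.77 − 5.837 = -5.067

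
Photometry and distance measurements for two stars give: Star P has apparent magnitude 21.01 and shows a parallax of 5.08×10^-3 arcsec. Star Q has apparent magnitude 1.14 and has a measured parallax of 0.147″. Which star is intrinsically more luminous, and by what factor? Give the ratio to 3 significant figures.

Star Q is more luminous, by a factor of 106000.

Star P: d = 1/p = 1/5.08×10^-3″ = 196.9 pc
Star P: M = m − 5 log₁₀ d + 5 = 21.01 − 5·2.2941 + 5 = 14.539
Star Q: d = 1/p = 1/0.147″ = 6.803 pc
Star Q: M = m − 5 log₁₀ d + 5 = 1.14 − 5·0.8327 + 5 = 1.977
ΔM = M_P − M_Q = 14.539 − (1.977) = 12.563; smaller M is more luminous → Star Q.
L ratio = 10^(0.4 |ΔM|) = 10^5.025 = 105900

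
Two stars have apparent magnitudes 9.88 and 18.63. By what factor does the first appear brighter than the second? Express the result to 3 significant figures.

Magnitude difference = -8.75
Flux ratio = 10^(−0.4 Δm) = 10^(−0.4 × -8.75) = 10^3.500 = 3162

3160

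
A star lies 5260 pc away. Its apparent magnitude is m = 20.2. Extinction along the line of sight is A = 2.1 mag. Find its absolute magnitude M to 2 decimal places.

5 log₁₀(d/10 pc) = 5 log₁₀(5260) − 5 = 13.605
M = m − 5 log₁₀(d/10) − A = 20.2 − 13.605 − 2.1 = 4.495

M ≈ 4.50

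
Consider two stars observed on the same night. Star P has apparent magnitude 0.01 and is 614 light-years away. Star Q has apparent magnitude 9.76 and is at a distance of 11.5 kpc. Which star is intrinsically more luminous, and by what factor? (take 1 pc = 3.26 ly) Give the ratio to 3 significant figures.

Star P: d = 614 ly / 3.26 = 188.3 pc
Star P: M = m − 5 log₁₀ d + 5 = 0.01 − 5·2.2750 + 5 = -6.365
Star Q: d = 11.5 kpc = 11500 pc
Star Q: M = m − 5 log₁₀ d + 5 = 9.76 − 5·4.0607 + 5 = -5.543
ΔM = M_P − M_Q = -6.365 − (-5.543) = -0.821; smaller M is more luminous → Star P.
L ratio = 10^(0.4 |ΔM|) = 10^0.329 = 2.131

Star P is more luminous, by a factor of 2.13.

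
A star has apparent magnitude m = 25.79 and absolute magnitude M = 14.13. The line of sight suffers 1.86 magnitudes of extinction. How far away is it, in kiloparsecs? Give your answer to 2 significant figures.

d ≈ 0.91 kpc

m − M = 5 log₁₀(d/10 pc) + A  ⇒  25.79 − (14.13) − 1.86 = 5 log₁₀(d/10)
9.800 = 5 log₁₀(d/10)
log₁₀ d = (m − M − A)/5 + 1 = 2.9600
d = 10^2.9600 = 912.0 pc
= 0.9120 kpc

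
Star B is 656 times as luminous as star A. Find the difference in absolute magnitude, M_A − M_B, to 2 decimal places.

Pogson: ΔM = −2.5 log₁₀(ratio) = −2.5 log₁₀(656) = −2.5 × 2.8169 = -7.042
Star B is brighter so has the smaller magnitude: M_A − M_B is positive.

M_A − M_B ≈ 7.04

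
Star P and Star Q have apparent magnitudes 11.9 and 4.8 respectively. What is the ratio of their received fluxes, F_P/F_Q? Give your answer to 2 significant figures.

Magnitude difference = 7.1
Flux ratio = 10^(−0.4 Δm) = 10^(−0.4 × 7.1) = 10^-2.840 = 1.445×10^-3

F_P/F_Q ≈ 1.4×10^-3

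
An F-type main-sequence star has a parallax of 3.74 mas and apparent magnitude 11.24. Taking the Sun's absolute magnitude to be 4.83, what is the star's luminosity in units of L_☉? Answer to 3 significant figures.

L/L_☉ ≈ 1.95

d = 1/p = 1000/3.74 mas = 267.4 pc
M = m − 5 log₁₀ d + 5 = 11.24 − 5·2.4271 + 5 = 4.104
M − M_☉ = 4.104 − 4.83 = -0.726
L/L_☉ = 10^(−0.4 × -0.726) = 1.951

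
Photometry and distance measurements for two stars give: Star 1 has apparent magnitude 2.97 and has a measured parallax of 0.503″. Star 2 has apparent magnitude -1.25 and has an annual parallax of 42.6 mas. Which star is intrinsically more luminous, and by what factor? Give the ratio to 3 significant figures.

Star 2 is more luminous, by a factor of 6800.

Star 1: d = 1/p = 1/0.503″ = 1.988 pc
Star 1: M = m − 5 log₁₀ d + 5 = 2.97 − 5·0.2984 + 5 = 6.478
Star 2: p = 42.6 mas = 0.0426″ → d = 1/p = 23.47 pc
Star 2: M = m − 5 log₁₀ d + 5 = -1.25 − 5·1.3706 + 5 = -3.103
ΔM = M_1 − M_2 = 6.478 − (-3.103) = 9.581; smaller M is more luminous → Star 2.
L ratio = 10^(0.4 |ΔM|) = 10^3.832 = 6797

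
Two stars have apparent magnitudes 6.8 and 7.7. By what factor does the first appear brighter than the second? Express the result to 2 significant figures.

2.3

Δm = 6.8 − (7.7) = -0.9
Flux ratio = 10^(−0.4 Δm) = 10^(−0.4 × -0.9) = 10^0.360 = 2.291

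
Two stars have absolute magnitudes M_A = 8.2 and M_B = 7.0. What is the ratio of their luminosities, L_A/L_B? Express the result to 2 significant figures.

ΔM = M_A − M_B = 1.2
L_A/L_B = 10^(−0.4 ΔM) = 10^-0.480 = 0.3311

L_A/L_B ≈ 0.33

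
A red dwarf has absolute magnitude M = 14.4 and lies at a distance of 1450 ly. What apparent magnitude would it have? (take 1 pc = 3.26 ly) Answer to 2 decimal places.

d = 1450 ly / 3.26 = 444.8 pc
m = M + 5 log₁₀ d − 5 = 14.4 + 5·2.6482 − 5 = 22.641

m ≈ 22.64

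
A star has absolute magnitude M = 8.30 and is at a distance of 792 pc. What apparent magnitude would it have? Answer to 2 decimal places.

m ≈ 17.79

m = M + 5 log₁₀ d − 5 = 8.30 + 5·2.8987 − 5 = 17.794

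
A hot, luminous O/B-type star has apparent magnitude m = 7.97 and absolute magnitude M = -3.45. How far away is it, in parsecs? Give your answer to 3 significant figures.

d ≈ 1920 pc

μ = m − M = 11.420
m − M = 5 log₁₀ d − 5
log₁₀ d = (m − M)/5 + 1 = 3.2840
d = 10^3.2840 = 1923 pc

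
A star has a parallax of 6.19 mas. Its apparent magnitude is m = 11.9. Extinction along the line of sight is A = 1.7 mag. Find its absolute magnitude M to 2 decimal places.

p = 6.19 mas = 6.19×10^-3″ → d = 1/p = 161.6 pc
5 log₁₀(d/10 pc) = 5 log₁₀(161.6) − 5 = 6.042
M = m − 5 log₁₀(d/10) − A = 11.9 − 6.042 − 1.7 = 4.158

M ≈ 4.16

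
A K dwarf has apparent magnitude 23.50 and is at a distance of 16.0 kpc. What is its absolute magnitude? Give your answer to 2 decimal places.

M ≈ 7.48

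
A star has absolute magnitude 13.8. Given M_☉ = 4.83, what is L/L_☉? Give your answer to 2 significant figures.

L/L_☉ ≈ 2.6×10^-4

M − M_☉ = 13.8 − 4.83 = 8.970
L/L_☉ = 10^(−0.4 (M − M_☉)) = 10^-3.588 = 2.582×10^-4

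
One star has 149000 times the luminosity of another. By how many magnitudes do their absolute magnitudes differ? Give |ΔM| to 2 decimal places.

|ΔM| ≈ 12.93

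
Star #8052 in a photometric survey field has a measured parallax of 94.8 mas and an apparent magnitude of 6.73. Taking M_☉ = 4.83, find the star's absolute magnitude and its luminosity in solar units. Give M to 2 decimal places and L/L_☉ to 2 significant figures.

M ≈ 6.61; L/L_☉ ≈ 0.19

d = 1/p = 1000/94.8 mas = 10.55 pc
M = m − 5 log₁₀ d + 5 = 6.73 − 5·1.0232 + 5 = 6.614
M − M_☉ = 6.614 − 4.83 = 1.784
L/L_☉ = 10^(−0.4 × 1.784) = 0.1934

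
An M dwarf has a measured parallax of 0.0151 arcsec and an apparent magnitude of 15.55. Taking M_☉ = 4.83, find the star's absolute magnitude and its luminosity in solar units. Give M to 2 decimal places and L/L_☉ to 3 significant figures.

d = 1/p = 1/0.0151″ = 66.23 pc
M = m − 5 log₁₀ d + 5 = 15.55 − 5·1.8210 + 5 = 11.445
M − M_☉ = 11.445 − 4.83 = 6.615
L/L_☉ = 10^(−0.4 × 6.615) = 2.260×10^-3

M ≈ 11.44; L/L_☉ ≈ 2.26×10^-3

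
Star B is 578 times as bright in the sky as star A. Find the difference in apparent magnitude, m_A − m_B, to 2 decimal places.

Pogson: Δm = −2.5 log₁₀(ratio) = −2.5 log₁₀(578) = −2.5 × 2.7619 = -6.905
Star B is brighter so has the smaller magnitude: m_A − m_B is positive.

m_A − m_B ≈ 6.90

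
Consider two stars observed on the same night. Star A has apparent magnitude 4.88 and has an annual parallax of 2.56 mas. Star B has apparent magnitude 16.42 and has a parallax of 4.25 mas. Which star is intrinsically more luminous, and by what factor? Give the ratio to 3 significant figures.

Star A: p = 2.56 mas = 2.56×10^-3″ → d = 1/p = 390.6 pc
Star A: M = m − 5 log₁₀ d + 5 = 4.88 − 5·2.5918 + 5 = -3.079
Star B: p = 4.25 mas = 4.25×10^-3″ → d = 1/p = 235.3 pc
Star B: M = m − 5 log₁₀ d + 5 = 16.42 − 5·2.3716 + 5 = 9.562
ΔM = M_A − M_B = -3.079 − (9.562) = -12.641; smaller M is more luminous → Star A.
L ratio = 10^(0.4 |ΔM|) = 10^5.056 = 113800

Star A is more luminous, by a factor of 114000.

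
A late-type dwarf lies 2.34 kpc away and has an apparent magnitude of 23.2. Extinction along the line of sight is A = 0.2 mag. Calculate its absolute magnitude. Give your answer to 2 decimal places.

d = 2.34 kpc = 2340 pc
5 log₁₀(d/10 pc) = 5 log₁₀(2340) − 5 = 11.846
M = m − 5 log₁₀(d/10) − A = 23.2 − 11.846 − 0.2 = 11.154

M ≈ 11.15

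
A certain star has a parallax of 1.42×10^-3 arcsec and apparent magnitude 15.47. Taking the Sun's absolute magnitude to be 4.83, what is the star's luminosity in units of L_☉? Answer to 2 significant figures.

L/L_☉ ≈ 0.28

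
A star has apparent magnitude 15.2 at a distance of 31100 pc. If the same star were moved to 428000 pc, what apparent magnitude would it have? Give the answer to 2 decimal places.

Flux ∝ 1/d², so Δm = 5 log₁₀(d₂/d₁) = 5 log₁₀(428000/31100) = 5.693
m₂ = m₁ + Δm = 15.2 + (5.693) = 20.893

m ≈ 20.89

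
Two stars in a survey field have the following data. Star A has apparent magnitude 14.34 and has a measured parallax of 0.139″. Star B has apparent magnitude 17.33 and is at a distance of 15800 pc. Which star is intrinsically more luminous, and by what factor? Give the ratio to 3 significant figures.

Star B is more luminous, by a factor of 307000.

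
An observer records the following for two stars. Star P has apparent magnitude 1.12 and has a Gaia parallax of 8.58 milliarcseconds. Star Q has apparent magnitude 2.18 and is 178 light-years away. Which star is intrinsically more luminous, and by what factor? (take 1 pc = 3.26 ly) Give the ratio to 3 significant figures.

Star P is more luminous, by a factor of 12.1.

Star P: p = 8.58 mas = 8.58×10^-3″ → d = 1/p = 116.6 pc
Star P: M = m − 5 log₁₀ d + 5 = 1.12 − 5·2.0665 + 5 = -4.213
Star Q: d = 178 ly / 3.26 = 54.60 pc
Star Q: M = m − 5 log₁₀ d + 5 = 2.18 − 5·1.7372 + 5 = -1.506
ΔM = M_P − M_Q = -4.213 − (-1.506) = -2.707; smaller M is more luminous → Star P.
L ratio = 10^(0.4 |ΔM|) = 10^1.083 = 12.10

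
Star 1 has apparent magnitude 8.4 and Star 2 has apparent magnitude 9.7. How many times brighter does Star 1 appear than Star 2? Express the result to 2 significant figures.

Magnitude difference = -1.3
Flux ratio = 10^(−0.4 Δm) = 10^(−0.4 × -1.3) = 10^0.520 = 3.311

3.3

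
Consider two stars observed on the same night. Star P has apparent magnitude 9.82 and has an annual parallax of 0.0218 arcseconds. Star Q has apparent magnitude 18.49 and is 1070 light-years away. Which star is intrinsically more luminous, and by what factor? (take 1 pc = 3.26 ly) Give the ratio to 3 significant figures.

Star P: d = 1/p = 1/0.0218″ = 45.87 pc
Star P: M = m − 5 log₁₀ d + 5 = 9.82 − 5·1.6615 + 5 = 6.512
Star Q: d = 1070 ly / 3.26 = 328.2 pc
Star Q: M = m − 5 log₁₀ d + 5 = 18.49 − 5·2.5162 + 5 = 10.909
ΔM = M_P − M_Q = 6.512 − (10.909) = -4.397; smaller M is more luminous → Star P.
L ratio = 10^(0.4 |ΔM|) = 10^1.759 = 57.38

Star P is more luminous, by a factor of 57.4.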